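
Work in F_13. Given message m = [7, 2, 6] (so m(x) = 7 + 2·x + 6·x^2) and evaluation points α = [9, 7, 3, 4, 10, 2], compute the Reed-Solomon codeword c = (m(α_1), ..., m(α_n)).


c = [4, 3, 2, 7, 3, 9]

Message polynomial: m(x) = 7 + 2·x + 6·x^2 (mod 13).
For each evaluation point α_i, compute m(α_i) mod 13:
  α_1 = 9: Horner steps 6 → 4 → 4, so m(9) = 4.
  α_2 = 7: Horner steps 6 → 5 → 3, so m(7) = 3.
  α_3 = 3: Horner steps 6 → 7 → 2, so m(3) = 2.
  α_4 = 4: Horner steps 6 → 0 → 7, so m(4) = 7.
  α_5 = 10: Horner steps 6 → 10 → 3, so m(10) = 3.
  α_6 = 2: Horner steps 6 → 1 → 9, so m(2) = 9.
Codeword c = [4, 3, 2, 7, 3, 9] ∈ F_13^6.


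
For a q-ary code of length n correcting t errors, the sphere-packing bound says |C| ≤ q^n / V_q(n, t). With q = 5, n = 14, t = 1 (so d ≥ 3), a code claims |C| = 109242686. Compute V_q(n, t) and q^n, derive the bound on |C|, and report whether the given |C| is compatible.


V_q(n, t) = 57, q^n = 6103515625, Hamming bound = 107079221, |C| = 109242686 > bound (violated).

Step 1: Compute V_q(n, t) = Σ_{j=0}^1 C(n, j) (q−1)^j.
  j = 0: C(14,0)·(4)^0 = 1·1 = 1.
  j = 1: C(14,1)·(4)^1 = 14·4 = 56.
  V_q(n, t) = 1 + 56 = 57.
Step 2: q^n = 5^14 = 6103515625.
Step 3: Hamming bound ⌊q^n / V_q(n,t)⌋ = ⌊6103515625/57⌋ = 107079221.
Step 4: Compare |C| = 109242686 to 107079221: violated.
The claimed |C| lies above the Hamming bound, so no 5-ary code of length 14 with d ≥ 3 can have 109242686 codewords.


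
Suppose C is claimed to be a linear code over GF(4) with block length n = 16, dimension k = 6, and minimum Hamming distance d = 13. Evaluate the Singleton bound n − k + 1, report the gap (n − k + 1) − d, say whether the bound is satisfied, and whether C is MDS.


Singleton RHS = n − k + 1 = 11, slack = -2, bound violated (no such code; not MDS).

Singleton bound: d ≤ n − k + 1.
Here n = 16, k = 6, so n − k + 1 = 11.
Given d = 13, check d ≤ 11: NO.
Slack = (n − k + 1) − d = -2.
The slack is negative: d = 13 exceeds n − k + 1 = 11 by 2, so the Singleton bound is violated and no linear [16, 6, 13]_4 code can exist. In particular it is not MDS (MDS requires d = n − k + 1 exactly).
Description: the claimed parameters are [16, 6, 13]_4; such a code would be impossible (violates the Singleton bound).


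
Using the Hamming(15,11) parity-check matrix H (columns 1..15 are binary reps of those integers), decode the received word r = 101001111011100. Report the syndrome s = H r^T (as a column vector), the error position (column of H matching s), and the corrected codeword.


s = (1, 0, 0, 0)^T, error position = 8, corrected codeword c = 101001101011100

Compute s = H r^T mod 2 one row at a time:
  s_1 = 1 + 1 + 0 + 1 + 1 + 1 + 0 + 0 = 5 ≡ 1 (mod 2).
  s_2 = 0 + 0 + 1 + 1 + 1 + 1 + 0 + 0 = 4 ≡ 0 (mod 2).
  s_3 = 0 + 1 + 1 + 1 + 0 + 1 + 0 + 0 = 4 ≡ 0 (mod 2).
  s_4 = 1 + 1 + 0 + 1 + 1 + 1 + 1 + 0 = 6 ≡ 0 (mod 2).
s = (1, 0, 0, 0)^T — this equals column 8 of H (binary 1000), so error is at position 8.
Correct: flip bit 8 of r = 101001111011100 to get c = 101001101011100.


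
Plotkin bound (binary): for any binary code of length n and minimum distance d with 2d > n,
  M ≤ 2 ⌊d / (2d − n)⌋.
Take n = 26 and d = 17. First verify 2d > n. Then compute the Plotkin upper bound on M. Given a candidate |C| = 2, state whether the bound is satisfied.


Plotkin bound M ≤ 4; given |C| = 2 ≤ bound (satisfied).

Check applicability: 2d = 34, n = 26.
2d − n = 8 > 0, so Plotkin applies.
Compute d/(2d−n) = 17/8 ≈ 2.1250.
⌊d/(2d−n)⌋ = 2.
Plotkin bound: M ≤ 2·2 = 4.
Given |C| = 2, check: satisfied.
This |C| is below the Plotkin bound.


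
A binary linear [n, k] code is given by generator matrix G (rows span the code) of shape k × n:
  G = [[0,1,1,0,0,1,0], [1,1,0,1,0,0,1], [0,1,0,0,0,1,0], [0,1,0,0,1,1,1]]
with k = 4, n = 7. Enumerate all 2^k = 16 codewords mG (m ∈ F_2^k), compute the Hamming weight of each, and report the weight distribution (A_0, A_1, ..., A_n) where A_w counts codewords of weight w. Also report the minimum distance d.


Weight distribution: A_0 = 1, A_1 = 1, A_2 = 2, A_3 = 2, A_4 = 5, A_5 = 5. Minimum distance d = 1.

Enumerate all 2^4 = 16 messages m ∈ F_2^4.
For each, compute codeword c = mG in F_2^7, then tally its weight.
  m = 0000 → c = 0000000, weight = 0.
  m = 1000 → c = 0110010, weight = 3.
  m = 0100 → c = 1101001, weight = 4.
  m = 1100 → c = 1011011, weight = 5.
  m = 0010 → c = 0100010, weight = 2.
  m = 1010 → c = 0010000, weight = 1.
  m = 0110 → c = 1001011, weight = 4.
  m = 1110 → c = 1111001, weight = 5.
  m = 0001 → c = 0100111, weight = 4.
  m = 1001 → c = 0010101, weight = 3.
  m = 0101 → c = 1001110, weight = 4.
  m = 1101 → c = 1111100, weight = 5.
  m = 0011 → c = 0000101, weight = 2.
  m = 1011 → c = 0110111, weight = 5.
  m = 0111 → c = 1101100, weight = 4.
  m = 1111 → c = 1011110, weight = 5.
Tally weights:
  weight 0: 1 codewords.
  weight 1: 1 codewords.
  weight 2: 2 codewords.
  weight 3: 2 codewords.
  weight 4: 5 codewords.
  weight 5: 5 codewords.
Minimum distance d = smallest w > 0 with A_w > 0 = 1.
Sanity: Σ A_w = 16 = 2^4 = 16 ✓.


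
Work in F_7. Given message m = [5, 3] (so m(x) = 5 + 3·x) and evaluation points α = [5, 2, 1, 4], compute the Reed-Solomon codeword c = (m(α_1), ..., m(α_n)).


c = [6, 4, 1, 3]

Message polynomial: m(x) = 5 + 3·x (mod 7).
For each evaluation point α_i, compute m(α_i) mod 7:
  α_1 = 5: Horner steps 3 → 6, so m(5) = 6.
  α_2 = 2: Horner steps 3 → 4, so m(2) = 4.
  α_3 = 1: Horner steps 3 → 1, so m(1) = 1.
  α_4 = 4: Horner steps 3 → 3, so m(4) = 3.
Codeword c = [6, 4, 1, 3] ∈ F_7^4.


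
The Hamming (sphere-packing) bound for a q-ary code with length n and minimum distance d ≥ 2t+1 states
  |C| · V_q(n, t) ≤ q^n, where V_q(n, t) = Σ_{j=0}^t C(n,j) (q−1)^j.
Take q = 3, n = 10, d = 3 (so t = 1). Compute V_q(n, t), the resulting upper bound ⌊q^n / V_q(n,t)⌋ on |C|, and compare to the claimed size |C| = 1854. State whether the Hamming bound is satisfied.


V_q(n, t) = 21, q^n = 59049, Hamming bound = 2811, |C| = 1854 ≤ bound (satisfied).

Step 1: Compute V_q(n, t) = Σ_{j=0}^1 C(n, j) (q−1)^j.
  j = 0: C(10,0)·(2)^0 = 1·1 = 1.
  j = 1: C(10,1)·(2)^1 = 10·2 = 20.
  V_q(n, t) = 1 + 20 = 21.
Step 2: q^n = 3^10 = 59049.
Step 3: Hamming bound ⌊q^n / V_q(n,t)⌋ = ⌊59049/21⌋ = 2811.
Step 4: Compare |C| = 1854 to 2811: satisfied.
The claimed |C| lies below the Hamming bound.


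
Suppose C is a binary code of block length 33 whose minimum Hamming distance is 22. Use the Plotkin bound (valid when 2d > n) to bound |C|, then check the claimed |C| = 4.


Plotkin bound M ≤ 4; given |C| = 4 ≤ bound (satisfied).

Check applicability: 2d = 44, n = 33.
2d − n = 11 > 0, so Plotkin applies.
Compute d/(2d−n) = 22/11 ≈ 2.0000.
⌊d/(2d−n)⌋ = 2.
Plotkin bound: M ≤ 2·2 = 4.
Given |C| = 4, check: satisfied.
This |C| is at the Plotkin bound.


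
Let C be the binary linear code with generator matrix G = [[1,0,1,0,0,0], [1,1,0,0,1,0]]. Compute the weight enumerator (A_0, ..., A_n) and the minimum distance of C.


Weight distribution: A_0 = 1, A_2 = 1, A_3 = 2. Minimum distance d = 2.

Enumerate all 2^2 = 4 messages m ∈ F_2^2.
For each, compute codeword c = mG in F_2^6, then tally its weight.
  m = 00 → c = 000000, weight = 0.
  m = 10 → c = 101000, weight = 2.
  m = 01 → c = 110010, weight = 3.
  m = 11 → c = 011010, weight = 3.
Tally weights:
  weight 0: 1 codewords.
  weight 2: 1 codewords.
  weight 3: 2 codewords.
Minimum distance d = smallest w > 0 with A_w > 0 = 2.
Sanity: Σ A_w = 4 = 2^2 = 4 ✓.


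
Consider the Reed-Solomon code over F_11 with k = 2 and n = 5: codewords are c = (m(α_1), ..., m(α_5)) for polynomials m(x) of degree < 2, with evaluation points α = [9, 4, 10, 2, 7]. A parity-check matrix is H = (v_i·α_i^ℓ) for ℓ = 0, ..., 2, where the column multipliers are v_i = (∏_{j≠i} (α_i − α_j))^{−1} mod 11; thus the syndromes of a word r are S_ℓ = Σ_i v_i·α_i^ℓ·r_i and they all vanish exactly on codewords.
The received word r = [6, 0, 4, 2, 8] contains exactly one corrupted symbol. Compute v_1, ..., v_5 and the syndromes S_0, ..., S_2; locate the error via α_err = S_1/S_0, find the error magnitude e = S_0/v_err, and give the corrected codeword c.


S = (10, 1, 10), error at position 3, error magnitude e = 10, c = [6, 0, 5, 2, 8].

Step 1: column multipliers v_i = (∏_{j≠i}(α_i − α_j))^{−1} mod 11.
  i = 1 (α = 9): (9−4)(9−10)(9−2)(9−7) = 5·(−1)·7·2 = −70 ≡ 7, so v_1 = 7^{−1} = 8 (mod 11).
  i = 2 (α = 4): (4−9)(4−10)(4−2)(4−7) = (−5)·(−6)·2·(−3) = −180 ≡ 7, so v_2 = 7^{−1} = 8 (mod 11).
  i = 3 (α = 10): (10−9)(10−4)(10−2)(10−7) = 1·6·8·3 = 144 ≡ 1, so v_3 = 1^{−1} = 1 (mod 11).
  i = 4 (α = 2): (2−9)(2−4)(2−10)(2−7) = (−7)·(−2)·(−8)·(−5) = 560 ≡ 10, so v_4 = 10^{−1} = 10 (mod 11).
  i = 5 (α = 7): (7−9)(7−4)(7−10)(7−2) = (−2)·3·(−3)·5 = 90 ≡ 2, so v_5 = 2^{−1} = 6 (mod 11).
  v = [8, 8, 1, 10, 6].
Step 2: syndromes of r = [6, 0, 4, 2, 8] (all sums mod 11).
  S_0 = Σ v_i r_i = 8·6 + 8·0 + 1·4 + 10·2 + 6·8 = 120 ≡ 10.
  S_1 = Σ v_i α_i r_i = 8·9·6 + 8·4·0 + 1·10·4 + 10·2·2 + 6·7·8 = 848 ≡ 1.
  α_i^2 mod 11 = [4, 5, 1, 4, 5].
  S_2 = Σ v_i α_i^2 r_i = 8·4·6 + 8·5·0 + 1·1·4 + 10·4·2 + 6·5·8 = 516 ≡ 10.
  S = (10, 1, 10) ≠ 0, so r is not a codeword (an error is present).
Step 3: locate the error. For a single error e at position i, S_ℓ = v_i·e·α_i^ℓ, so α_err = S_1/S_0.
  S_0^{−1} = 10^{−1} = 10 (mod 11), so α_err = 1·10 = 10 ≡ 10 = α_3. Error position i = 3.
  Consistency check: S_2/S_1 = 10·1 = 10 ≡ 10 = α_err ✓ (single-error assumption holds).
Step 4: error magnitude e = S_0/v_3 = S_0·∏_{j≠3}(α_3 − α_j) = 10·1 = 10 ≡ 10 (mod 11).
Step 5: correct position 3: c_3 = r_3 − e = 4 − 10 ≡ 5 (mod 11). Hence c = [6, 0, 5, 2, 8].
  Check: interpolating c through the α_i gives m(x) = 4 + 10·x (degree < 2) with m(α_i) = c_i for every i, so c is indeed a codeword.


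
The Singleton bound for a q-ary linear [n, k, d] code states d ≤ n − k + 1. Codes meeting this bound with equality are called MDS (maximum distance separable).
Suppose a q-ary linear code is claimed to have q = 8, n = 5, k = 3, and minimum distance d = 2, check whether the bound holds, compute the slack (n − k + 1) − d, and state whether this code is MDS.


Singleton RHS = n − k + 1 = 3, slack = 1, bound satisfied, not MDS.

Singleton bound: d ≤ n − k + 1.
Here n = 5, k = 3, so n − k + 1 = 3.
Given d = 2, check d ≤ 3: YES.
Slack = (n − k + 1) − d = 1.
The code is NOT MDS (slack = 1 > 0).
Description: the claimed parameters are [5, 3, 2]_8; such a code would be non-MDS.


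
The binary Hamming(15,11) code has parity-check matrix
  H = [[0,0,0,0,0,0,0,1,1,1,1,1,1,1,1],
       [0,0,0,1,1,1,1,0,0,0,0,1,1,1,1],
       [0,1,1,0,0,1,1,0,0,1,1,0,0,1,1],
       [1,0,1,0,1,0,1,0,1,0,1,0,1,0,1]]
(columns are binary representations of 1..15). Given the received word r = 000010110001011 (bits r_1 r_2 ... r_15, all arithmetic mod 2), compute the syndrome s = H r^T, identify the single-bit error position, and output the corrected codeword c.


s = (0, 1, 1, 1)^T, error position = 7, corrected codeword c = 000010010001011

Compute s = H r^T mod 2 one row at a time:
  s_1 = 1 + 0 + 0 + 0 + 1 + 0 + 1 + 1 = 4 ≡ 0 (mod 2).
  s_2 = 0 + 1 + 0 + 1 + 1 + 0 + 1 + 1 = 5 ≡ 1 (mod 2).
  s_3 = 0 + 0 + 0 + 1 + 0 + 0 + 1 + 1 = 3 ≡ 1 (mod 2).
  s_4 = 0 + 0 + 1 + 1 + 0 + 0 + 0 + 1 = 3 ≡ 1 (mod 2).
s = (0, 1, 1, 1)^T — this equals column 7 of H (binary 0111), so error is at position 7.
Correct: flip bit 7 of r = 000010110001011 to get c = 000010010001011.


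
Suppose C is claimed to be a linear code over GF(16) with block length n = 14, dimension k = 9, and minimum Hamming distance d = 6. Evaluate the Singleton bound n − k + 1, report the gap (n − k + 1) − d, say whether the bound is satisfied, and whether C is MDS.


Singleton RHS = n − k + 1 = 6, slack = 0, bound satisfied, MDS.

Singleton bound: d ≤ n − k + 1.
Here n = 14, k = 9, so n − k + 1 = 6.
Given d = 6, check d ≤ 6: YES.
Slack = (n − k + 1) − d = 0.
The code is MDS (slack = 0).
Description: the claimed parameters are [14, 9, 6]_16; such a code would be MDS (meets Singleton bound).


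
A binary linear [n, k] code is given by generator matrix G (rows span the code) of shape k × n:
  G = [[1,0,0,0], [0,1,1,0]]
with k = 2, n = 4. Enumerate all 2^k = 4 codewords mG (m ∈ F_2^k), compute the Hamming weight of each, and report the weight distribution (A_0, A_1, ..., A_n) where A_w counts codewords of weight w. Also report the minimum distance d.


Weight distribution: A_0 = 1, A_1 = 1, A_2 = 1, A_3 = 1. Minimum distance d = 1.

Enumerate all 2^2 = 4 messages m ∈ F_2^2.
For each, compute codeword c = mG in F_2^4, then tally its weight.
  m = 00 → c = 0000, weight = 0.
  m = 10 → c = 1000, weight = 1.
  m = 01 → c = 0110, weight = 2.
  m = 11 → c = 1110, weight = 3.
Tally weights:
  weight 0: 1 codewords.
  weight 1: 1 codewords.
  weight 2: 1 codewords.
  weight 3: 1 codewords.
Minimum distance d = smallest w > 0 with A_w > 0 = 1.
Sanity: Σ A_w = 4 = 2^2 = 4 ✓.


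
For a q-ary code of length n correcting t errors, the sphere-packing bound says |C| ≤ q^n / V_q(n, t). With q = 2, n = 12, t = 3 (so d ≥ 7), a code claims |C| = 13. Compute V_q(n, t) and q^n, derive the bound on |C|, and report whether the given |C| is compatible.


V_q(n, t) = 299, q^n = 4096, Hamming bound = 13, |C| = 13 ≤ bound (satisfied).

Step 1: Compute V_q(n, t) = Σ_{j=0}^3 C(n, j) (q−1)^j.
  j = 0: C(12,0)·(1)^0 = 1·1 = 1.
  j = 1: C(12,1)·(1)^1 = 12·1 = 12.
  j = 2: C(12,2)·(1)^2 = 66·1 = 66.
  j = 3: C(12,3)·(1)^3 = 220·1 = 220.
  V_q(n, t) = 1 + 12 + 66 + 220 = 299.
Step 2: q^n = 2^12 = 4096.
Step 3: Hamming bound ⌊q^n / V_q(n,t)⌋ = ⌊4096/299⌋ = 13.
Step 4: Compare |C| = 13 to 13: satisfied.
The claimed |C| lies at the Hamming bound (tight).


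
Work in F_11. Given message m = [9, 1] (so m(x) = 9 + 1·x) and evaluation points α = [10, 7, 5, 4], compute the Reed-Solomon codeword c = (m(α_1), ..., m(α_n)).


c = [8, 5, 3, 2]

Message polynomial: m(x) = 9 + 1·x (mod 11).
For each evaluation point α_i, compute m(α_i) mod 11:
  α_1 = 10: Horner steps 1 → 8, so m(10) = 8.
  α_2 = 7: Horner steps 1 → 5, so m(7) = 5.
  α_3 = 5: Horner steps 1 → 3, so m(5) = 3.
  α_4 = 4: Horner steps 1 → 2, so m(4) = 2.
Codeword c = [8, 5, 3, 2] ∈ F_11^4.


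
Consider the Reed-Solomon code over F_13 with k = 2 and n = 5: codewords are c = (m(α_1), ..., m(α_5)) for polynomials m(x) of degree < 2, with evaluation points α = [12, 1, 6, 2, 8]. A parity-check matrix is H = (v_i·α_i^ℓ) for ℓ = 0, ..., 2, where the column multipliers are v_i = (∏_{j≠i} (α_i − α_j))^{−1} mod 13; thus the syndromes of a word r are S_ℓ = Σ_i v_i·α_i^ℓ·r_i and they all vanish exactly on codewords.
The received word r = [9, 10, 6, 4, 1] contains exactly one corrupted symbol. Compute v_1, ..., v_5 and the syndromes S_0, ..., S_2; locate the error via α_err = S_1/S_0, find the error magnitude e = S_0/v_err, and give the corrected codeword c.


S = (10, 2, 3), error at position 5, error magnitude e = 7, c = [9, 10, 6, 4, 7].

Step 1: column multipliers v_i = (∏_{j≠i}(α_i − α_j))^{−1} mod 13.
  i = 1 (α = 12): (12−1)(12−6)(12−2)(12−8) = 11·6·10·4 = 2640 ≡ 1, so v_1 = 1^{−1} = 1 (mod 13).
  i = 2 (α = 1): (1−12)(1−6)(1−2)(1−8) = (−11)·(−5)·(−1)·(−7) = 385 ≡ 8, so v_2 = 8^{−1} = 5 (mod 13).
  i = 3 (α = 6): (6−12)(6−1)(6−2)(6−8) = (−6)·5·4·(−2) = 240 ≡ 6, so v_3 = 6^{−1} = 11 (mod 13).
  i = 4 (α = 2): (2−12)(2−1)(2−6)(2−8) = (−10)·1·(−4)·(−6) = −240 ≡ 7, so v_4 = 7^{−1} = 2 (mod 13).
  i = 5 (α = 8): (8−12)(8−1)(8−6)(8−2) = (−4)·7·2·6 = −336 ≡ 2, so v_5 = 2^{−1} = 7 (mod 13).
  v = [1, 5, 11, 2, 7].
Step 2: syndromes of r = [9, 10, 6, 4, 1] (all sums mod 13).
  S_0 = Σ v_i r_i = 1·9 + 5·10 + 11·6 + 2·4 + 7·1 = 140 ≡ 10.
  S_1 = Σ v_i α_i r_i = 1·12·9 + 5·1·10 + 11·6·6 + 2·2·4 + 7·8·1 = 626 ≡ 2.
  α_i^2 mod 13 = [1, 1, 10, 4, 12].
  S_2 = Σ v_i α_i^2 r_i = 1·1·9 + 5·1·10 + 11·10·6 + 2·4·4 + 7·12·1 = 835 ≡ 3.
  S = (10, 2, 3) ≠ 0, so r is not a codeword (an error is present).
Step 3: locate the error. For a single error e at position i, S_ℓ = v_i·e·α_i^ℓ, so α_err = S_1/S_0.
  S_0^{−1} = 10^{−1} = 4 (mod 13), so α_err = 2·4 = 8 ≡ 8 = α_5. Error position i = 5.
  Consistency check: S_2/S_1 = 3·7 = 21 ≡ 8 = α_err ✓ (single-error assumption holds).
Step 4: error magnitude e = S_0/v_5 = S_0·∏_{j≠5}(α_5 − α_j) = 10·2 = 20 ≡ 7 (mod 13).
Step 5: correct position 5: c_5 = r_5 − e = 1 − 7 ≡ 7 (mod 13). Hence c = [9, 10, 6, 4, 7].
  Check: interpolating c through the α_i gives m(x) = 3 + 7·x (degree < 2) with m(α_i) = c_i for every i, so c is indeed a codeword.


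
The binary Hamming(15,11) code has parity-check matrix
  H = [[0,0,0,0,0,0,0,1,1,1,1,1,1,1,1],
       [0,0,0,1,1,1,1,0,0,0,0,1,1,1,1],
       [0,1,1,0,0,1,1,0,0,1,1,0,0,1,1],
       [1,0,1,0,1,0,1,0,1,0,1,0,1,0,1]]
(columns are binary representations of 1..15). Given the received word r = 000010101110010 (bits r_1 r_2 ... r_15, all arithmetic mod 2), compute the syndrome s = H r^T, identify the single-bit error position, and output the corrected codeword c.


s = (0, 1, 0, 0)^T, error position = 4, corrected codeword c = 000110101110010

Compute s = H r^T mod 2 one row at a time:
  s_1 = 0 + 1 + 1 + 1 + 0 + 0 + 1 + 0 = 4 ≡ 0 (mod 2).
  s_2 = 0 + 1 + 0 + 1 + 0 + 0 + 1 + 0 = 3 ≡ 1 (mod 2).
  s_3 = 0 + 0 + 0 + 1 + 1 + 1 + 1 + 0 = 4 ≡ 0 (mod 2).
  s_4 = 0 + 0 + 1 + 1 + 1 + 1 + 0 + 0 = 4 ≡ 0 (mod 2).
s = (0, 1, 0, 0)^T — this equals column 4 of H (binary 0100), so error is at position 4.
Correct: flip bit 4 of r = 000010101110010 to get c = 000110101110010.


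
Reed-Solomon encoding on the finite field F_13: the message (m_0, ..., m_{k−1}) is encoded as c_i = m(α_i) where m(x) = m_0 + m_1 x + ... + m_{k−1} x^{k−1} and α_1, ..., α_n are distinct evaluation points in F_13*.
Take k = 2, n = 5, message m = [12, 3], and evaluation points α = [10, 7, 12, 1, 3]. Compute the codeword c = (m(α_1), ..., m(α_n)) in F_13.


c = [3, 7, 9, 2, 8]

Message polynomial: m(x) = 12 + 3·x (mod 13).
For each evaluation point α_i, compute m(α_i) mod 13:
  α_1 = 10: Horner steps 3 → 3, so m(10) = 3.
  α_2 = 7: Horner steps 3 → 7, so m(7) = 7.
  α_3 = 12: Horner steps 3 → 9, so m(12) = 9.
  α_4 = 1: Horner steps 3 → 2, so m(1) = 2.
  α_5 = 3: Horner steps 3 → 8, so m(3) = 8.
Codeword c = [3, 7, 9, 2, 8] ∈ F_13^5.


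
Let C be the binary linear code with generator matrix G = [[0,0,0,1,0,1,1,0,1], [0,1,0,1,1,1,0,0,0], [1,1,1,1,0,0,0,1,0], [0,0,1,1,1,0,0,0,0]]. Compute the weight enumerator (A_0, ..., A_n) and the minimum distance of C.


Weight distribution: A_0 = 1, A_3 = 2, A_4 = 6, A_5 = 4, A_7 = 2, A_8 = 1. Minimum distance d = 3.

Enumerate all 2^4 = 16 messages m ∈ F_2^4.
For each, compute codeword c = mG in F_2^9, then tally its weight.
  m = 0000 → c = 000000000, weight = 0.
  m = 1000 → c = 000101101, weight = 4.
  m = 0100 → c = 010111000, weight = 4.
  m = 1100 → c = 010010101, weight = 4.
  m = 0010 → c = 111100010, weight = 5.
  m = 1010 → c = 111001111, weight = 7.
  m = 0110 → c = 101011010, weight = 5.
  m = 1110 → c = 101110111, weight = 7.
  m = 0001 → c = 001110000, weight = 3.
  m = 1001 → c = 001011101, weight = 5.
  m = 0101 → c = 011001000, weight = 3.
  m = 1101 → c = 011100101, weight = 5.
  m = 0011 → c = 110010010, weight = 4.
  m = 1011 → c = 110111111, weight = 8.
  m = 0111 → c = 100101010, weight = 4.
  m = 1111 → c = 100000111, weight = 4.
Tally weights:
  weight 0: 1 codewords.
  weight 3: 2 codewords.
  weight 4: 6 codewords.
  weight 5: 4 codewords.
  weight 7: 2 codewords.
  weight 8: 1 codewords.
Minimum distance d = smallest w > 0 with A_w > 0 = 3.
Sanity: Σ A_w = 16 = 2^4 = 16 ✓.


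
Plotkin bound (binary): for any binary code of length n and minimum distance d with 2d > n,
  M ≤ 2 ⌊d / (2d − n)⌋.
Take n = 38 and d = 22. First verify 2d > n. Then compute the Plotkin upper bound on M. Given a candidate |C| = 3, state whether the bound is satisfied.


Plotkin bound M ≤ 6; given |C| = 3 ≤ bound (satisfied).

Check applicability: 2d = 44, n = 38.
2d − n = 6 > 0, so Plotkin applies.
Compute d/(2d−n) = 22/6 ≈ 3.6667.
⌊d/(2d−n)⌋ = 3.
Plotkin bound: M ≤ 2·3 = 6.
Given |C| = 3, check: satisfied.
This |C| is below the Plotkin bound.


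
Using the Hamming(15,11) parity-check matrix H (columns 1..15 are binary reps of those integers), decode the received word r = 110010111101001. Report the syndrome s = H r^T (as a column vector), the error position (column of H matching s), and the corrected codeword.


s = (1, 0, 0, 1)^T, error position = 9, corrected codeword c = 110010110101001

Compute s = H r^T mod 2 one row at a time:
  s_1 = 1 + 1 + 1 + 0 + 1 + 0 + 0 + 1 = 5 ≡ 1 (mod 2).
  s_2 = 0 + 1 + 0 + 1 + 1 + 0 + 0 + 1 = 4 ≡ 0 (mod 2).
  s_3 = 1 + 0 + 0 + 1 + 1 + 0 + 0 + 1 = 4 ≡ 0 (mod 2).
  s_4 = 1 + 0 + 1 + 1 + 1 + 0 + 0 + 1 = 5 ≡ 1 (mod 2).
s = (1, 0, 0, 1)^T — this equals column 9 of H (binary 1001), so error is at position 9.
Correct: flip bit 9 of r = 110010111101001 to get c = 110010110101001.


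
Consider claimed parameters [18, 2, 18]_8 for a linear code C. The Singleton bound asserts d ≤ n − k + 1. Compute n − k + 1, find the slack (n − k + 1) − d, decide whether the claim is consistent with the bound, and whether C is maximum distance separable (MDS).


Singleton RHS = n − k + 1 = 17, slack = -1, bound violated (no such code; not MDS).

Singleton bound: d ≤ n − k + 1.
Here n = 18, k = 2, so n − k + 1 = 17.
Given d = 18, check d ≤ 17: NO.
Slack = (n − k + 1) − d = -1.
The slack is negative: d = 18 exceeds n − k + 1 = 17 by 1, so the Singleton bound is violated and no linear [18, 2, 18]_8 code can exist. In particular it is not MDS (MDS requires d = n − k + 1 exactly).
Description: the claimed parameters are [18, 2, 18]_8; such a code would be impossible (violates the Singleton bound).


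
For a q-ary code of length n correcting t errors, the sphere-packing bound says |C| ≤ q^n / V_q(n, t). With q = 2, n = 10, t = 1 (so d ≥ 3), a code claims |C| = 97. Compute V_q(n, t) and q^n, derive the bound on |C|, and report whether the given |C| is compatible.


V_q(n, t) = 11, q^n = 1024, Hamming bound = 93, |C| = 97 > bound (violated).

Step 1: Compute V_q(n, t) = Σ_{j=0}^1 C(n, j) (q−1)^j.
  j = 0: C(10,0)·(1)^0 = 1·1 = 1.
  j = 1: C(10,1)·(1)^1 = 10·1 = 10.
  V_q(n, t) = 1 + 10 = 11.
Step 2: q^n = 2^10 = 1024.
Step 3: Hamming bound ⌊q^n / V_q(n,t)⌋ = ⌊1024/11⌋ = 93.
Step 4: Compare |C| = 97 to 93: violated.
The claimed |C| lies above the Hamming bound, so no 2-ary code of length 10 with d ≥ 3 can have 97 codewords.


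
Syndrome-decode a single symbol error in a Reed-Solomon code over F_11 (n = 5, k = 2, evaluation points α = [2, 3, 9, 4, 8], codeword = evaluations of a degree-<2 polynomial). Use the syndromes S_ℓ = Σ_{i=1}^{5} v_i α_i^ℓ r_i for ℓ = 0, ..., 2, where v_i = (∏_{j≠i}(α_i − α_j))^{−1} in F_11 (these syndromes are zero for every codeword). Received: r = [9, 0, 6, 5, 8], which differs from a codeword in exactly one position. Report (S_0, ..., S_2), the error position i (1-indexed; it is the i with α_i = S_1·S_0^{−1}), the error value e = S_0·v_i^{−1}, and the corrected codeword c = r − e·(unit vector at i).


S = (5, 4, 1), error at position 2, error magnitude e = 4, c = [9, 7, 6, 5, 8].

Step 1: column multipliers v_i = (∏_{j≠i}(α_i − α_j))^{−1} mod 11.
  i = 1 (α = 2): (2−3)(2−9)(2−4)(2−8) = (−1)·(−7)·(−2)·(−6) = 84 ≡ 7, so v_1 = 7^{−1} = 8 (mod 11).
  i = 2 (α = 3): (3−2)(3−9)(3−4)(3−8) = 1·(−6)·(−1)·(−5) = −30 ≡ 3, so v_2 = 3^{−1} = 4 (mod 11).
  i = 3 (α = 9): (9−2)(9−3)(9−4)(9−8) = 7·6·5·1 = 210 ≡ 1, so v_3 = 1^{−1} = 1 (mod 11).
  i = 4 (α = 4): (4−2)(4−3)(4−9)(4−8) = 2·1·(−5)·(−4) = 40 ≡ 7, so v_4 = 7^{−1} = 8 (mod 11).
  i = 5 (α = 8): (8−2)(8−3)(8−9)(8−4) = 6·5·(−1)·4 = −120 ≡ 1, so v_5 = 1^{−1} = 1 (mod 11).
  v = [8, 4, 1, 8, 1].
Step 2: syndromes of r = [9, 0, 6, 5, 8] (all sums mod 11).
  S_0 = Σ v_i r_i = 8·9 + 4·0 + 1·6 + 8·5 + 1·8 = 126 ≡ 5.
  S_1 = Σ v_i α_i r_i = 8·2·9 + 4·3·0 + 1·9·6 + 8·4·5 + 1·8·8 = 422 ≡ 4.
  α_i^2 mod 11 = [4, 9, 4, 5, 9].
  S_2 = Σ v_i α_i^2 r_i = 8·4·9 + 4·9·0 + 1·4·6 + 8·5·5 + 1·9·8 = 584 ≡ 1.
  S = (5, 4, 1) ≠ 0, so r is not a codeword (an error is present).
Step 3: locate the error. For a single error e at position i, S_ℓ = v_i·e·α_i^ℓ, so α_err = S_1/S_0.
  S_0^{−1} = 5^{−1} = 9 (mod 11), so α_err = 4·9 = 36 ≡ 3 = α_2. Error position i = 2.
  Consistency check: S_2/S_1 = 1·3 = 3 ≡ 3 = α_err ✓ (single-error assumption holds).
Step 4: error magnitude e = S_0/v_2 = S_0·∏_{j≠2}(α_2 − α_j) = 5·3 = 15 ≡ 4 (mod 11).
Step 5: correct position 2: c_2 = r_2 − e = 0 − 4 ≡ 7 (mod 11). Hence c = [9, 7, 6, 5, 8].
  Check: interpolating c through the α_i gives m(x) = 2 + 9·x (degree < 2) with m(α_i) = c_i for every i, so c is indeed a codeword.


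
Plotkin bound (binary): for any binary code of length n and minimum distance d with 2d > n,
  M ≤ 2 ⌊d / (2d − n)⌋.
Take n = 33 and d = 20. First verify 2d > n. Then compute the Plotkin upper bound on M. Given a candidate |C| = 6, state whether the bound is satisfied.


Plotkin bound M ≤ 4; given |C| = 6 > bound (violated).

Check applicability: 2d = 40, n = 33.
2d − n = 7 > 0, so Plotkin applies.
Compute d/(2d−n) = 20/7 ≈ 2.8571.
⌊d/(2d−n)⌋ = 2.
Plotkin bound: M ≤ 2·2 = 4.
Given |C| = 6, check: VIOLATED.
This |C| is above the Plotkin bound, so no binary code with n = 33, d = 20 and 6 codewords exists.


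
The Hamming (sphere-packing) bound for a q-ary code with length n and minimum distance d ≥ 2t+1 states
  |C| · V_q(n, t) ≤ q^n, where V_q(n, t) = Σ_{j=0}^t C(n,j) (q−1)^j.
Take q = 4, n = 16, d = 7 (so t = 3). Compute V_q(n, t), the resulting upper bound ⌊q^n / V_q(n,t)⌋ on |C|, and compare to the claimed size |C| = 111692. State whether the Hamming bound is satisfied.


V_q(n, t) = 16249, q^n = 4294967296, Hamming bound = 264321, |C| = 111692 ≤ bound (satisfied).

Step 1: Compute V_q(n, t) = Σ_{j=0}^3 C(n, j) (q−1)^j.
  j = 0: C(16,0)·(3)^0 = 1·1 = 1.
  j = 1: C(16,1)·(3)^1 = 16·3 = 48.
  j = 2: C(16,2)·(3)^2 = 120·9 = 1080.
  j = 3: C(16,3)·(3)^3 = 560·27 = 15120.
  V_q(n, t) = 1 + 48 + 1080 + 15120 = 16249.
Step 2: q^n = 4^16 = 4294967296.
Step 3: Hamming bound ⌊q^n / V_q(n,t)⌋ = ⌊4294967296/16249⌋ = 264321.
Step 4: Compare |C| = 111692 to 264321: satisfied.
The claimed |C| lies below the Hamming bound.


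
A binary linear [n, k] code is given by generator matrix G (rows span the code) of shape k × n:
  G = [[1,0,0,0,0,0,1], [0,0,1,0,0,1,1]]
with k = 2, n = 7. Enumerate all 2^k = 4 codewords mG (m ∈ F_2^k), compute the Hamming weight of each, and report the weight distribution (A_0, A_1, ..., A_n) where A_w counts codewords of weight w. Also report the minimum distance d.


Weight distribution: A_0 = 1, A_2 = 1, A_3 = 2. Minimum distance d = 2.

Enumerate all 2^2 = 4 messages m ∈ F_2^2.
For each, compute codeword c = mG in F_2^7, then tally its weight.
  m = 00 → c = 0000000, weight = 0.
  m = 10 → c = 1000001, weight = 2.
  m = 01 → c = 0010011, weight = 3.
  m = 11 → c = 1010010, weight = 3.
Tally weights:
  weight 0: 1 codewords.
  weight 2: 1 codewords.
  weight 3: 2 codewords.
Minimum distance d = smallest w > 0 with A_w > 0 = 2.
Sanity: Σ A_w = 4 = 2^2 = 4 ✓.


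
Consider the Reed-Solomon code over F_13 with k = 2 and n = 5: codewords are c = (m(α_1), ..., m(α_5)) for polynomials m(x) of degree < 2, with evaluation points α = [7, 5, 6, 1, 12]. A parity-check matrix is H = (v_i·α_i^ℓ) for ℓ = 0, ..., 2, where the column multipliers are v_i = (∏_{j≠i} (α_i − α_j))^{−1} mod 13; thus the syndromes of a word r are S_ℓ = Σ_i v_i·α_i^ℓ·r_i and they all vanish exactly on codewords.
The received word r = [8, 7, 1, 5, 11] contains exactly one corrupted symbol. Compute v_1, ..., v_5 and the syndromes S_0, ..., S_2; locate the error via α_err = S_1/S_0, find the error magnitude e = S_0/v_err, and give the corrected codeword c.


S = (8, 5, 8), error at position 5, error magnitude e = 7, c = [8, 7, 1, 5, 4].

Step 1: column multipliers v_i = (∏_{j≠i}(α_i − α_j))^{−1} mod 13.
  i = 1 (α = 7): (7−5)(7−6)(7−1)(7−12) = 2·1·6·(−5) = −60 ≡ 5, so v_1 = 5^{−1} = 8 (mod 13).
  i = 2 (α = 5): (5−7)(5−6)(5−1)(5−12) = (−2)·(−1)·4·(−7) = −56 ≡ 9, so v_2 = 9^{−1} = 3 (mod 13).
  i = 3 (α = 6): (6−7)(6−5)(6−1)(6−12) = (−1)·1·5·(−6) = 30 ≡ 4, so v_3 = 4^{−1} = 10 (mod 13).
  i = 4 (α = 1): (1−7)(1−5)(1−6)(1−12) = (−6)·(−4)·(−5)·(−11) = 1320 ≡ 7, so v_4 = 7^{−1} = 2 (mod 13).
  i = 5 (α = 12): (12−7)(12−5)(12−6)(12−1) = 5·7·6·11 = 2310 ≡ 9, so v_5 = 9^{−1} = 3 (mod 13).
  v = [8, 3, 10, 2, 3].
Step 2: syndromes of r = [8, 7, 1, 5, 11] (all sums mod 13).
  S_0 = Σ v_i r_i = 8·8 + 3·7 + 10·1 + 2·5 + 3·11 = 138 ≡ 8.
  S_1 = Σ v_i α_i r_i = 8·7·8 + 3·5·7 + 10·6·1 + 2·1·5 + 3·12·11 = 1019 ≡ 5.
  α_i^2 mod 13 = [10, 12, 10, 1, 1].
  S_2 = Σ v_i α_i^2 r_i = 8·10·8 + 3·12·7 + 10·10·1 + 2·1·5 + 3·1·11 = 1035 ≡ 8.
  S = (8, 5, 8) ≠ 0, so r is not a codeword (an error is present).
Step 3: locate the error. For a single error e at position i, S_ℓ = v_i·e·α_i^ℓ, so α_err = S_1/S_0.
  S_0^{−1} = 8^{−1} = 5 (mod 13), so α_err = 5·5 = 25 ≡ 12 = α_5. Error position i = 5.
  Consistency check: S_2/S_1 = 8·8 = 64 ≡ 12 = α_err ✓ (single-error assumption holds).
Step 4: error magnitude e = S_0/v_5 = S_0·∏_{j≠5}(α_5 − α_j) = 8·9 = 72 ≡ 7 (mod 13).
Step 5: correct position 5: c_5 = r_5 − e = 11 − 7 ≡ 4 (mod 13). Hence c = [8, 7, 1, 5, 4].
  Check: interpolating c through the α_i gives m(x) = 11 + 7·x (degree < 2) with m(α_i) = c_i for every i, so c is indeed a codeword.


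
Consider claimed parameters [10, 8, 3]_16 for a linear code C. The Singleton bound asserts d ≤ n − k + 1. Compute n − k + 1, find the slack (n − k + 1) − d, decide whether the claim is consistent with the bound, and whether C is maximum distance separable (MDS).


Singleton RHS = n − k + 1 = 3, slack = 0, bound satisfied, MDS.

Singleton bound: d ≤ n − k + 1.
Here n = 10, k = 8, so n − k + 1 = 3.
Given d = 3, check d ≤ 3: YES.
Slack = (n − k + 1) − d = 0.
The code is MDS (slack = 0).
Description: the claimed parameters are [10, 8, 3]_16; such a code would be MDS (meets Singleton bound).


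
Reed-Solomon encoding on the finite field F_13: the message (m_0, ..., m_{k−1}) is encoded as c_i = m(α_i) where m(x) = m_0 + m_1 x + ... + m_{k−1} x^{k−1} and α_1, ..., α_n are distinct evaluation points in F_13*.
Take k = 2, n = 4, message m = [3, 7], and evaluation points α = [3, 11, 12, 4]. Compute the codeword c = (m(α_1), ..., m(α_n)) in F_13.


c = [11, 2, 9, 5]

Message polynomial: m(x) = 3 + 7·x (mod 13).
For each evaluation point α_i, compute m(α_i) mod 13:
  α_1 = 3: Horner steps 7 → 11, so m(3) = 11.
  α_2 = 11: Horner steps 7 → 2, so m(11) = 2.
  α_3 = 12: Horner steps 7 → 9, so m(12) = 9.
  α_4 = 4: Horner steps 7 → 5, so m(4) = 5.
Codeword c = [11, 2, 9, 5] ∈ F_13^4.


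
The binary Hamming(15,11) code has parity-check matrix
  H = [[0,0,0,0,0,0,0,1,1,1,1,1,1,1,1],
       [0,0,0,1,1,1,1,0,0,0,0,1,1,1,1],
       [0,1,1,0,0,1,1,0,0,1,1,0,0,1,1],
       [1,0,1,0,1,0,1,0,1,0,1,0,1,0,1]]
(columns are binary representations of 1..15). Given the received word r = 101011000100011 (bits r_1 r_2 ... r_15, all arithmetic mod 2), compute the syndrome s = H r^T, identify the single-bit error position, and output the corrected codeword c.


s = (1, 0, 1, 0)^T, error position = 10, corrected codeword c = 101011000000011

Compute s = H r^T mod 2 one row at a time:
  s_1 = 0 + 0 + 1 + 0 + 0 + 0 + 1 + 1 = 3 ≡ 1 (mod 2).
  s_2 = 0 + 1 + 1 + 0 + 0 + 0 + 1 + 1 = 4 ≡ 0 (mod 2).
  s_3 = 0 + 1 + 1 + 0 + 1 + 0 + 1 + 1 = 5 ≡ 1 (mod 2).
  s_4 = 1 + 1 + 1 + 0 + 0 + 0 + 0 + 1 = 4 ≡ 0 (mod 2).
s = (1, 0, 1, 0)^T — this equals column 10 of H (binary 1010), so error is at position 10.
Correct: flip bit 10 of r = 101011000100011 to get c = 101011000000011.


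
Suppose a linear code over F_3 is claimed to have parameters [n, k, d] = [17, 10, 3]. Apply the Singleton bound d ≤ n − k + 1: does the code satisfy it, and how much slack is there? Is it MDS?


Singleton RHS = n − k + 1 = 8, slack = 5, bound satisfied, not MDS.

Singleton bound: d ≤ n − k + 1.
Here n = 17, k = 10, so n − k + 1 = 8.
Given d = 3, check d ≤ 8: YES.
Slack = (n − k + 1) − d = 5.
The code is NOT MDS (slack = 5 > 0).
Description: the claimed parameters are [17, 10, 3]_3; such a code would be non-MDS.


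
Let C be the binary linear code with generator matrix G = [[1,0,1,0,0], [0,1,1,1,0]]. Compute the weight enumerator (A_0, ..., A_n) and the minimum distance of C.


Weight distribution: A_0 = 1, A_2 = 1, A_3 = 2. Minimum distance d = 2.

Enumerate all 2^2 = 4 messages m ∈ F_2^2.
For each, compute codeword c = mG in F_2^5, then tally its weight.
  m = 00 → c = 00000, weight = 0.
  m = 10 → c = 10100, weight = 2.
  m = 01 → c = 01110, weight = 3.
  m = 11 → c = 11010, weight = 3.
Tally weights:
  weight 0: 1 codewords.
  weight 2: 1 codewords.
  weight 3: 2 codewords.
Minimum distance d = smallest w > 0 with A_w > 0 = 2.
Sanity: Σ A_w = 4 = 2^2 = 4 ✓.


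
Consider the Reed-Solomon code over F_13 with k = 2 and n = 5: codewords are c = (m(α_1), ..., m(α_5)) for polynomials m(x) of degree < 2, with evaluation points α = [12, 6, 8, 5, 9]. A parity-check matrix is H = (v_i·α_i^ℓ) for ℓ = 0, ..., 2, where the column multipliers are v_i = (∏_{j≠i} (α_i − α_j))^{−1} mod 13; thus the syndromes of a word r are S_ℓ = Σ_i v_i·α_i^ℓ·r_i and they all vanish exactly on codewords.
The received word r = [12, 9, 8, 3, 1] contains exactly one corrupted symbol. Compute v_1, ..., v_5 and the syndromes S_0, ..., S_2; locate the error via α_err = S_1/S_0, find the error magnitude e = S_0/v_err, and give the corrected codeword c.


S = (11, 2, 11), error at position 1, error magnitude e = 6, c = [6, 9, 8, 3, 1].

Step 1: column multipliers v_i = (∏_{j≠i}(α_i − α_j))^{−1} mod 13.
  i = 1 (α = 12): (12−6)(12−8)(12−5)(12−9) = 6·4·7·3 = 504 ≡ 10, so v_1 = 10^{−1} = 4 (mod 13).
  i = 2 (α = 6): (6−12)(6−8)(6−5)(6−9) = (−6)·(−2)·1·(−3) = −36 ≡ 3, so v_2 = 3^{−1} = 9 (mod 13).
  i = 3 (α = 8): (8−12)(8−6)(8−5)(8−9) = (−4)·2·3·(−1) = 24 ≡ 11, so v_3 = 11^{−1} = 6 (mod 13).
  i = 4 (α = 5): (5−12)(5−6)(5−8)(5−9) = (−7)·(−1)·(−3)·(−4) = 84 ≡ 6, so v_4 = 6^{−1} = 11 (mod 13).
  i = 5 (α = 9): (9−12)(9−6)(9−8)(9−5) = (−3)·3·1·4 = −36 ≡ 3, so v_5 = 3^{−1} = 9 (mod 13).
  v = [4, 9, 6, 11, 9].
Step 2: syndromes of r = [12, 9, 8, 3, 1] (all sums mod 13).
  S_0 = Σ v_i r_i = 4·12 + 9·9 + 6·8 + 11·3 + 9·1 = 219 ≡ 11.
  S_1 = Σ v_i α_i r_i = 4·12·12 + 9·6·9 + 6·8·8 + 11·5·3 + 9·9·1 = 1692 ≡ 2.
  α_i^2 mod 13 = [1, 10, 12, 12, 3].
  S_2 = Σ v_i α_i^2 r_i = 4·1·12 + 9·10·9 + 6·12·8 + 11·12·3 + 9·3·1 = 1857 ≡ 11.
  S = (11, 2, 11) ≠ 0, so r is not a codeword (an error is present).
Step 3: locate the error. For a single error e at position i, S_ℓ = v_i·e·α_i^ℓ, so α_err = S_1/S_0.
  S_0^{−1} = 11^{−1} = 6 (mod 13), so α_err = 2·6 = 12 ≡ 12 = α_1. Error position i = 1.
  Consistency check: S_2/S_1 = 11·7 = 77 ≡ 12 = α_err ✓ (single-error assumption holds).
Step 4: error magnitude e = S_0/v_1 = S_0·∏_{j≠1}(α_1 − α_j) = 11·10 = 110 ≡ 6 (mod 13).
Step 5: correct position 1: c_1 = r_1 − e = 12 − 6 ≡ 6 (mod 13). Hence c = [6, 9, 8, 3, 1].
  Check: interpolating c through the α_i gives m(x) = 12 + 6·x (degree < 2) with m(α_i) = c_i for every i, so c is indeed a codeword.


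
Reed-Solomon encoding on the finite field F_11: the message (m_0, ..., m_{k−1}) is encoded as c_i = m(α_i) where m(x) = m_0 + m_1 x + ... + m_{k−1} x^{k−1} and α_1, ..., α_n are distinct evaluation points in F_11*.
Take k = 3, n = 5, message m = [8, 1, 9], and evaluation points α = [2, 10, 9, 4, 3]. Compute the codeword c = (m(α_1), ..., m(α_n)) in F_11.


c = [2, 5, 9, 2, 4]

Message polynomial: m(x) = 8 + 1·x + 9·x^2 (mod 11).
For each evaluation point α_i, compute m(α_i) mod 11:
  α_1 = 2: Horner steps 9 → 8 → 2, so m(2) = 2.
  α_2 = 10: Horner steps 9 → 3 → 5, so m(10) = 5.
  α_3 = 9: Horner steps 9 → 5 → 9, so m(9) = 9.
  α_4 = 4: Horner steps 9 → 4 → 2, so m(4) = 2.
  α_5 = 3: Horner steps 9 → 6 → 4, so m(3) = 4.
Codeword c = [2, 5, 9, 2, 4] ∈ F_11^5.


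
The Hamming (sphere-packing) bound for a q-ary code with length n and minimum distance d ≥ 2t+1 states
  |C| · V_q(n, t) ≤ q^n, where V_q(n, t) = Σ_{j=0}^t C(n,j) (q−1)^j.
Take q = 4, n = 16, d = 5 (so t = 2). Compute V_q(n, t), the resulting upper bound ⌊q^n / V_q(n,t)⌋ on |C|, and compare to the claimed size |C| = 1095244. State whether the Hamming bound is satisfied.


V_q(n, t) = 1129, q^n = 4294967296, Hamming bound = 3804222, |C| = 1095244 ≤ bound (satisfied).

Step 1: Compute V_q(n, t) = Σ_{j=0}^2 C(n, j) (q−1)^j.
  j = 0: C(16,0)·(3)^0 = 1·1 = 1.
  j = 1: C(16,1)·(3)^1 = 16·3 = 48.
  j = 2: C(16,2)·(3)^2 = 120·9 = 1080.
  V_q(n, t) = 1 + 48 + 1080 = 1129.
Step 2: q^n = 4^16 = 4294967296.
Step 3: Hamming bound ⌊q^n / V_q(n,t)⌋ = ⌊4294967296/1129⌋ = 3804222.
Step 4: Compare |C| = 1095244 to 3804222: satisfied.
The claimed |C| lies below the Hamming bound.


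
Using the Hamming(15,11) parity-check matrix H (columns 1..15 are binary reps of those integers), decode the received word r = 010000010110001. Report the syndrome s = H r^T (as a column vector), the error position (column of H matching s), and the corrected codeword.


s = (0, 1, 0, 0)^T, error position = 4, corrected codeword c = 010100010110001

Compute s = H r^T mod 2 one row at a time:
  s_1 = 1 + 0 + 1 + 1 + 0 + 0 + 0 + 1 = 4 ≡ 0 (mod 2).
  s_2 = 0 + 0 + 0 + 0 + 0 + 0 + 0 + 1 = 1 ≡ 1 (mod 2).
  s_3 = 1 + 0 + 0 + 0 + 1 + 1 + 0 + 1 = 4 ≡ 0 (mod 2).
  s_4 = 0 + 0 + 0 + 0 + 0 + 1 + 0 + 1 = 2 ≡ 0 (mod 2).
s = (0, 1, 0, 0)^T — this equals column 4 of H (binary 0100), so error is at position 4.
Correct: flip bit 4 of r = 010000010110001 to get c = 010100010110001.


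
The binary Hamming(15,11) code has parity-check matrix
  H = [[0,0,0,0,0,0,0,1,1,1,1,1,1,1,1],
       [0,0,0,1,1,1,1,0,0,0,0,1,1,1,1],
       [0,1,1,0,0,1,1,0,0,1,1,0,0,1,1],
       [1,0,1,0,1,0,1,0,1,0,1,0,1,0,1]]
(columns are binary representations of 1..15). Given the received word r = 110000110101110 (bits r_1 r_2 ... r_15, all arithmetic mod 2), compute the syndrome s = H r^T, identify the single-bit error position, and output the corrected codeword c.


s = (1, 0, 0, 1)^T, error position = 9, corrected codeword c = 110000111101110

Compute s = H r^T mod 2 one row at a time:
  s_1 = 1 + 0 + 1 + 0 + 1 + 1 + 1 + 0 = 5 ≡ 1 (mod 2).
  s_2 = 0 + 0 + 0 + 1 + 1 + 1 + 1 + 0 = 4 ≡ 0 (mod 2).
  s_3 = 1 + 0 + 0 + 1 + 1 + 0 + 1 + 0 = 4 ≡ 0 (mod 2).
  s_4 = 1 + 0 + 0 + 1 + 0 + 0 + 1 + 0 = 3 ≡ 1 (mod 2).
s = (1, 0, 0, 1)^T — this equals column 9 of H (binary 1001), so error is at position 9.
Correct: flip bit 9 of r = 110000110101110 to get c = 110000111101110.
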